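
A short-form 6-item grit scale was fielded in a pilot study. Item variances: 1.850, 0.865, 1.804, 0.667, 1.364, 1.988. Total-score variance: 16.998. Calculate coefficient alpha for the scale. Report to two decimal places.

α = 0.60

Σσ²ᵢ = 1.850 + 0.865 + 1.804 + 0.667 + 1.364 + 1.988 = 8.538
α = (k/(k−1))·(1 − Σσ²ᵢ/σ²_total) = (6/5)·(1 − 8.538/16.998) = 0.60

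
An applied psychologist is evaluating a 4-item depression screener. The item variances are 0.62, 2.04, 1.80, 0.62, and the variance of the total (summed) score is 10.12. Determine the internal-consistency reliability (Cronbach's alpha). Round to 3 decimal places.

Cronbach's alpha = 0.664

sum of item variances = 0.62 + 2.04 + 1.80 + 0.62 = 5.08
α = (k/(k−1))·(1 − sum of item variances/total variance) = (4/3)·(1 − 5.08/10.12) = 0.664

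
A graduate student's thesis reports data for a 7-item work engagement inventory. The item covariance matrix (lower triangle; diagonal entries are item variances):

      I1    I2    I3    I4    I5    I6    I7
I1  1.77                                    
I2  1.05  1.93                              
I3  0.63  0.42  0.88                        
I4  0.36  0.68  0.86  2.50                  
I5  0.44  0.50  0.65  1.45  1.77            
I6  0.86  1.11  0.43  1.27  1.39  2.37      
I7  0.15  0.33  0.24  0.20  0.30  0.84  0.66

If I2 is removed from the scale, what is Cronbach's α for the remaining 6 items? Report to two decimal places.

α = 0.80

Remaining items: I1, I3, I4, I5, I6, I7 (k = 6).
sum of item variances = 1.77 + 0.88 + 2.50 + 1.77 + 2.37 + 0.66 = 9.95
σ²_T = 9.95 + 2 × 10.07 = 30.09
α (item deleted) = (6/5)·(1 − 9.95/30.09) = 0.80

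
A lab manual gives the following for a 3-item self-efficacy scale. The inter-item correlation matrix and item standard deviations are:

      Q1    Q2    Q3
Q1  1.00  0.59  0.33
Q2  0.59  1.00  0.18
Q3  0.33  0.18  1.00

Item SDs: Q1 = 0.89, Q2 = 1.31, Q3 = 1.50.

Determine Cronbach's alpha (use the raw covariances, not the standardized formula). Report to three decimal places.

α = 0.576

Σσ²ᵢ = 0.89² + 1.31² + 1.50² = 4.7582
Covariances σ_ij = r_ij · s_i · s_j:
  σ(Q1,Q2) = 0.59 × 0.89 × 1.31 = 0.6879
  σ(Q1,Q3) = 0.33 × 0.89 × 1.50 = 0.4405
  σ(Q2,Q3) = 0.18 × 1.31 × 1.50 = 0.3537
σ²_T = Σσ²ᵢ + 2·Σσ_ij = 4.7582 + 2 × 1.4821 = 7.7224
α = (3/2)·(1 − 4.7582/7.7224) = 0.576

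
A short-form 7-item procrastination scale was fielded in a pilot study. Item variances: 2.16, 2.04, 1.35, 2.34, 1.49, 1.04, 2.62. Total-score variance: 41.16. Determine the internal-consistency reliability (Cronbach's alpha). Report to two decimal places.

α = 0.80

ΣVar(i) = 2.16 + 2.04 + 1.35 + 2.34 + 1.49 + 1.04 + 2.62 = 13.04
α = (k/(k−1))·(1 − ΣVar(i)/total variance) = (7/6)·(1 − 13.04/41.16) = 0.80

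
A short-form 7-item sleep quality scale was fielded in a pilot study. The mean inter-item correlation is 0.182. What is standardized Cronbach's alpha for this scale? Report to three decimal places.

Standardized α = k·r̄ / (1 + (k−1)·r̄) = 7 × 0.182 / (1 + 6 × 0.182)
  = 1.2740 / 2.0920 = 0.609

standardized Cronbach's alpha = 0.609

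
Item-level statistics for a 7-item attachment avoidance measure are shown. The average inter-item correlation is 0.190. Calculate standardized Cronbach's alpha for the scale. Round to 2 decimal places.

standardized Cronbach's alpha = 0.62

Standardized α = k·r̄ / (1 + (k−1)·r̄) = 7 × 0.190 / (1 + 6 × 0.190)
  = 1.3300 / 2.1400 = 0.62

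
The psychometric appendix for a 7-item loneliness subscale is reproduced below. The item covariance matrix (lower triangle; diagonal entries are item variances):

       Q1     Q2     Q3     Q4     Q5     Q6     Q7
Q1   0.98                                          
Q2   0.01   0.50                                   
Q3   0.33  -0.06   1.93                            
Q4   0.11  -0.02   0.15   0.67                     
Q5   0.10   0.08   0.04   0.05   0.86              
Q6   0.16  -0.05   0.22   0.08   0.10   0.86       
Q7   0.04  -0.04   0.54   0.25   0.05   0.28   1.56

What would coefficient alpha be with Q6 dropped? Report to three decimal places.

coefficient alpha = 0.401

Remaining items: Q1, Q2, Q3, Q4, Q5, Q7 (k = 6).
Σσ²ᵢ = 0.98 + 0.50 + 1.93 + 0.67 + 0.86 + 1.56 = 6.50
total variance = 6.50 + 2 × 1.63 = 9.76
α (item deleted) = (6/5)·(1 − 6.50/9.76) = 0.401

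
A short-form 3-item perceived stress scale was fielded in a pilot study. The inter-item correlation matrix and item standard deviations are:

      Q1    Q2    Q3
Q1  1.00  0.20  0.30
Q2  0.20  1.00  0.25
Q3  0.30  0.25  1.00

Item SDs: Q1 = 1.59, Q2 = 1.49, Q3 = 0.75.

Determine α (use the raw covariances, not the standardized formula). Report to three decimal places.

Σσ²ᵢ = 1.59² + 1.49² + 0.75² = 5.3107
Covariances σ_ij = r_ij · s_i · s_j:
  σ(Q1,Q2) = 0.20 × 1.59 × 1.49 = 0.4738
  σ(Q1,Q3) = 0.30 × 1.59 × 0.75 = 0.3578
  σ(Q2,Q3) = 0.25 × 1.49 × 0.75 = 0.2794
σ²_T = Σσ²ᵢ + 2·Σσ_ij = 5.3107 + 2 × 1.1110 = 7.5327
α = (3/2)·(1 − 5.3107/7.5327) = 0.442

α = 0.442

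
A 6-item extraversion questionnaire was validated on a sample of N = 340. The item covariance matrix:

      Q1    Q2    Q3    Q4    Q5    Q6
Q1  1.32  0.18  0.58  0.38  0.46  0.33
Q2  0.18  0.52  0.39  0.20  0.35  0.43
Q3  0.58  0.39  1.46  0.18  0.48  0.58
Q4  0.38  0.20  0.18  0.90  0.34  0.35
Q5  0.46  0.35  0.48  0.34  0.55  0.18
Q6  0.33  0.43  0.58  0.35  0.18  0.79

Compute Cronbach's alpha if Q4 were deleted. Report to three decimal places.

Cronbach's alpha = 0.788

Remaining items: Q1, Q2, Q3, Q5, Q6 (k = 5).
sum of item variances = 1.32 + 0.52 + 1.46 + 0.55 + 0.79 = 4.64
total variance = 4.64 + 2 × 3.96 = 12.56
α (item deleted) = (5/4)·(1 − 4.64/12.56) = 0.788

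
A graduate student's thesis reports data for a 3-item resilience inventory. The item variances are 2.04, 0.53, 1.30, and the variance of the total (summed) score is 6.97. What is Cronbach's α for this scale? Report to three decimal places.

ΣVar(i) = 2.04 + 0.53 + 1.30 = 3.87
α = (k/(k−1))·(1 − ΣVar(i)/Var(T)) = (3/2)·(1 − 3.87/6.97) = 0.667

Cronbach's α = 0.667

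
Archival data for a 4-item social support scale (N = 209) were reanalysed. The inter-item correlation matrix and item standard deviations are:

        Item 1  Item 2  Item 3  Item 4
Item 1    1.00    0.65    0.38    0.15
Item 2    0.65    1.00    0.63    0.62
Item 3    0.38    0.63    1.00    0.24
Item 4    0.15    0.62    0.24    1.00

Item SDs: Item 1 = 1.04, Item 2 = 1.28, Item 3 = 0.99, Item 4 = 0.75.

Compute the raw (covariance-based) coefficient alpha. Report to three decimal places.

Σσ²ᵢ = 1.04² + 1.28² + 0.99² + 0.75² = 4.2626
Covariances σ_ij = r_ij · s_i · s_j:
  σ(Item 1,Item 2) = 0.65 × 1.04 × 1.28 = 0.8653
  σ(Item 1,Item 3) = 0.38 × 1.04 × 0.99 = 0.3912
  σ(Item 1,Item 4) = 0.15 × 1.04 × 0.75 = 0.1170
  σ(Item 2,Item 3) = 0.63 × 1.28 × 0.99 = 0.7983
  σ(Item 2,Item 4) = 0.62 × 1.28 × 0.75 = 0.5952
  σ(Item 3,Item 4) = 0.24 × 0.99 × 0.75 = 0.1782
σ²_T = Σσ²ᵢ + 2·Σσ_ij = 4.2626 + 2 × 2.9452 = 10.1530
α = (4/3)·(1 − 4.2626/10.1530) = 0.774

α = 0.774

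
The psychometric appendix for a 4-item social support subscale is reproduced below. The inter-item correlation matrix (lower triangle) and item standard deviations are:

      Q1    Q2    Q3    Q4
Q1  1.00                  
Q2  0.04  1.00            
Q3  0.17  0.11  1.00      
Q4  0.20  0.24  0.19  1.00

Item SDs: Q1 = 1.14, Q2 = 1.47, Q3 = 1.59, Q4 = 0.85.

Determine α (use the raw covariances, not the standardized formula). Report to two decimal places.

α = 0.39

Σσ²ᵢ = 1.14² + 1.47² + 1.59² + 0.85² = 6.7111
Covariances σ_ij = r_ij · s_i · s_j:
  σ(Q1,Q2) = 0.04 × 1.14 × 1.47 = 0.0670
  σ(Q1,Q3) = 0.17 × 1.14 × 1.59 = 0.3081
  σ(Q1,Q4) = 0.20 × 1.14 × 0.85 = 0.1938
  σ(Q2,Q3) = 0.11 × 1.47 × 1.59 = 0.2571
  σ(Q2,Q4) = 0.24 × 1.47 × 0.85 = 0.2999
  σ(Q3,Q4) = 0.19 × 1.59 × 0.85 = 0.2568
σ²_T = Σσ²ᵢ + 2·Σσ_ij = 6.7111 + 2 × 1.3827 = 9.4765
α = (4/3)·(1 − 6.7111/9.4765) = 0.39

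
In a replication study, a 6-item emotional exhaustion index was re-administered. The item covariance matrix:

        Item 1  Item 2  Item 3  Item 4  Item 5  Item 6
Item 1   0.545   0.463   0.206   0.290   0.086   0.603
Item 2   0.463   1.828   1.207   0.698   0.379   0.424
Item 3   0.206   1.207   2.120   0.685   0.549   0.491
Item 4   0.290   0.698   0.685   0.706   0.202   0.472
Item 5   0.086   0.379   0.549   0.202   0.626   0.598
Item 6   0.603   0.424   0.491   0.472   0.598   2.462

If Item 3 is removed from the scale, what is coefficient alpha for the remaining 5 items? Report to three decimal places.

α = 0.722

Remaining items: Item 1, Item 2, Item 4, Item 5, Item 6 (k = 5).
ΣVar(i) = 0.545 + 1.828 + 0.706 + 0.626 + 2.462 = 6.167
σ²_T = 6.167 + 2 × 4.215 = 14.597
α (item deleted) = (5/4)·(1 − 6.167/14.597) = 0.722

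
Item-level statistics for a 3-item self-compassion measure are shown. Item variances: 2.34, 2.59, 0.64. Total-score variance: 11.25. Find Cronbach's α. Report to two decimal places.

Cronbach's α = 0.76

Σσᵢ² = 2.34 + 2.59 + 0.64 = 5.57
α = (k/(k−1))·(1 − Σσᵢ²/σ²_T) = (3/2)·(1 − 5.57/11.25) = 0.76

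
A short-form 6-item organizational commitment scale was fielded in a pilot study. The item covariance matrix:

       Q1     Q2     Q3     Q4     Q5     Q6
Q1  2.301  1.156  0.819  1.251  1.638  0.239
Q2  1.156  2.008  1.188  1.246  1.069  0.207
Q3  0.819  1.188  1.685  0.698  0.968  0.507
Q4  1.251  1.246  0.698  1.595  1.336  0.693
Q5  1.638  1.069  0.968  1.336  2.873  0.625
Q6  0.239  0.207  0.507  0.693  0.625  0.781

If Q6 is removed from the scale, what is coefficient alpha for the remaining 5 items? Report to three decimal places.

α = 0.856

Remaining items: Q1, Q2, Q3, Q4, Q5 (k = 5).
Σσ²ᵢ = 2.301 + 2.008 + 1.685 + 1.595 + 2.873 = 10.462
Var(T) = 10.462 + 2 × 11.369 = 33.200
α (item deleted) = (5/4)·(1 − 10.462/33.200) = 0.856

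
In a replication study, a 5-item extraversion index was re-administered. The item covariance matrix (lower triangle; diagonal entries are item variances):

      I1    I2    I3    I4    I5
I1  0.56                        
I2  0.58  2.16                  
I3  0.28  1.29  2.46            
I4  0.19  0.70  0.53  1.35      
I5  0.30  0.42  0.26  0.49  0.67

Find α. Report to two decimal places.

ΣVar(i) = 0.56 + 2.16 + 2.46 + 1.35 + 0.67 = 7.20
Σ_{i<j} σ_ij = 5.04
σ²_T = 7.20 + 2 × 5.04 = 17.28
α = (k/(k−1))·(1 − ΣVar(i)/σ²_T) = (5/4)·(1 − 7.20/17.28) = 0.73

α = 0.73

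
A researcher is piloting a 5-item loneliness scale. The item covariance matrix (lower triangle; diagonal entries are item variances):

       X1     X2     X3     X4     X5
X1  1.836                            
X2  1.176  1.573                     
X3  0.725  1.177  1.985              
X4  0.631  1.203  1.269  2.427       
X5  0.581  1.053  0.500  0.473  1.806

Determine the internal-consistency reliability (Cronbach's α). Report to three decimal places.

sum of item variances = 1.836 + 1.573 + 1.985 + 2.427 + 1.806 = 9.627
Sum of the distinct covariances = 8.788
Var(T) = 9.627 + 2 × 8.788 = 27.203
α = (k/(k−1))·(1 − sum of item variances/Var(T)) = (5/4)·(1 − 9.627/27.203) = 0.808

Cronbach's α = 0.808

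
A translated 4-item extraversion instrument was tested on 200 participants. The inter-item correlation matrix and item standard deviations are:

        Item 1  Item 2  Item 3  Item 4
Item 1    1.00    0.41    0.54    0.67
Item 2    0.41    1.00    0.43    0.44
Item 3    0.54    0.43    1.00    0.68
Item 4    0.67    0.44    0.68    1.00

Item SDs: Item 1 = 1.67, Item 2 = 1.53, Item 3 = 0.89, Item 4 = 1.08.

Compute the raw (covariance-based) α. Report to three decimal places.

α = 0.782

Σσ²ᵢ = 1.67² + 1.53² + 0.89² + 1.08² = 7.0883
Covariances σ_ij = r_ij · s_i · s_j:
  σ(Item 1,Item 2) = 0.41 × 1.67 × 1.53 = 1.0476
  σ(Item 1,Item 3) = 0.54 × 1.67 × 0.89 = 0.8026
  σ(Item 1,Item 4) = 0.67 × 1.67 × 1.08 = 1.2084
  σ(Item 2,Item 3) = 0.43 × 1.53 × 0.89 = 0.5855
  σ(Item 2,Item 4) = 0.44 × 1.53 × 1.08 = 0.7271
  σ(Item 3,Item 4) = 0.68 × 0.89 × 1.08 = 0.6536
σ²_T = Σσ²ᵢ + 2·Σσ_ij = 7.0883 + 2 × 5.0248 = 17.1379
α = (4/3)·(1 − 7.0883/17.1379) = 0.782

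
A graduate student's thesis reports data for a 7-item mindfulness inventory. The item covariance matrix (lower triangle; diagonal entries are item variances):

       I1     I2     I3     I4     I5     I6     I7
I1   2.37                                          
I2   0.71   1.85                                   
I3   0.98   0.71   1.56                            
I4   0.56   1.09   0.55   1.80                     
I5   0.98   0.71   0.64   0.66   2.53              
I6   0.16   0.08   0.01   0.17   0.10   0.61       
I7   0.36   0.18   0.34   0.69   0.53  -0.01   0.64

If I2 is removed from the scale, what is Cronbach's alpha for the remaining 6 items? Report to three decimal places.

Cronbach's alpha = 0.703

Remaining items: I1, I3, I4, I5, I6, I7 (k = 6).
Σσᵢ² = 2.37 + 1.56 + 1.80 + 2.53 + 0.61 + 0.64 = 9.51
total variance = 9.51 + 2 × 6.72 = 22.95
α (item deleted) = (6/5)·(1 − 9.51/22.95) = 0.703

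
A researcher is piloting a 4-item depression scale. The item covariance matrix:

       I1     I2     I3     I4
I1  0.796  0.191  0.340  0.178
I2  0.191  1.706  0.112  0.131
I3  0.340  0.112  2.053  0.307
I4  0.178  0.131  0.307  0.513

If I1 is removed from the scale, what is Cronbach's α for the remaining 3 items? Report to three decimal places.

Remaining items: I2, I3, I4 (k = 3).
sum of item variances = 1.706 + 2.053 + 0.513 = 4.272
Var(T) = 4.272 + 2 × 0.550 = 5.372
α (item deleted) = (3/2)·(1 − 4.272/5.372) = 0.307

α = 0.307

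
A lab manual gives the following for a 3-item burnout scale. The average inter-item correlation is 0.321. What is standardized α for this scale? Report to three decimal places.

Standardized α = k·r̄ / (1 + (k−1)·r̄) = 3 × 0.321 / (1 + 2 × 0.321)
  = 0.9630 / 1.6420 = 0.586

α = 0.586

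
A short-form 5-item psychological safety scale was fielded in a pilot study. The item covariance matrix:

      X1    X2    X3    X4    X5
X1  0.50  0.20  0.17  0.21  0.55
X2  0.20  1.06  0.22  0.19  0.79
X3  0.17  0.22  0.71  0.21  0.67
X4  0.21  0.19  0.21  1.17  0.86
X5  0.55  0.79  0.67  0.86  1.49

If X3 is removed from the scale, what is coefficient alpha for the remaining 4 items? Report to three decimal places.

Remaining items: X1, X2, X4, X5 (k = 4).
Σσ²ᵢ = 0.50 + 1.06 + 1.17 + 1.49 = 4.22
total variance = 4.22 + 2 × 2.80 = 9.82
α (item deleted) = (4/3)·(1 − 4.22/9.82) = 0.760

α = 0.760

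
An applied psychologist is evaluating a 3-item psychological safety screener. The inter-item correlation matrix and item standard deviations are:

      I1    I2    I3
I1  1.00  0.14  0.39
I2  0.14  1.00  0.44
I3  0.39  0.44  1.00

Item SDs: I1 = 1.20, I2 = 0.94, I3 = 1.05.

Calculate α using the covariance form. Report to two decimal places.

Σσ²ᵢ = 1.20² + 0.94² + 1.05² = 3.4261
Covariances σ_ij = r_ij · s_i · s_j:
  σ(I1,I2) = 0.14 × 1.20 × 0.94 = 0.1579
  σ(I1,I3) = 0.39 × 1.20 × 1.05 = 0.4914
  σ(I2,I3) = 0.44 × 0.94 × 1.05 = 0.4343
σ²_T = Σσ²ᵢ + 2·Σσ_ij = 3.4261 + 2 × 1.0836 = 5.5933
α = (3/2)·(1 − 3.4261/5.5933) = 0.58

α = 0.58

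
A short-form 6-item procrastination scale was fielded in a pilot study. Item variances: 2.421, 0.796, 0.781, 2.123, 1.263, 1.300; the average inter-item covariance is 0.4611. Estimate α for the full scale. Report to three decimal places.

α = 0.737

sum of item variances = 2.421 + 0.796 + 0.781 + 2.123 + 1.263 + 1.300 = 8.684
Sum of the 15 distinct covariances = 15 × 0.4611 = 6.9165
total variance = sum of item variances + 2·Σcov = 8.684 + 2 × 6.9165 = 22.5170
α = (6/5)·(1 − 8.684/22.5170) = 0.737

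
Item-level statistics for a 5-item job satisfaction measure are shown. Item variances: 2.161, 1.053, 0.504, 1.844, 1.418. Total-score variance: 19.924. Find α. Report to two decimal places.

Σσ²ᵢ = 2.161 + 1.053 + 0.504 + 1.844 + 1.418 = 6.980
α = (k/(k−1))·(1 − Σσ²ᵢ/σ²_total) = (5/4)·(1 − 6.980/19.924) = 0.81

α = 0.81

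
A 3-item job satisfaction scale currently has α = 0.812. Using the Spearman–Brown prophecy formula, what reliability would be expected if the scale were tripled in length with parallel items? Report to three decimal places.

predicted reliability = 0.928

Length factor m = 3
α' = m·α / (1 + (m−1)·α)
   = 3 × 0.812 / (1 + (3 − 1) × 0.812)
   = 2.4360 / 2.6240 = 0.928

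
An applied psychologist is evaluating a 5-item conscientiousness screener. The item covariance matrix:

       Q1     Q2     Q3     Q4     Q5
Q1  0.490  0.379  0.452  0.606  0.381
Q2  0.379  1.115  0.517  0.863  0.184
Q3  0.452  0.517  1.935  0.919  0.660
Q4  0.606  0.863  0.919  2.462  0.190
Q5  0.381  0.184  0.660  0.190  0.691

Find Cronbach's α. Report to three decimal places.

α = 0.758

sum of item variances = 0.490 + 1.115 + 1.935 + 2.462 + 0.691 = 6.693
Σ_{i<j} σ_ij = 5.151
total variance = 6.693 + 2 × 5.151 = 16.995
α = (k/(k−1))·(1 − sum of item variances/total variance) = (5/4)·(1 − 6.693/16.995) = 0.758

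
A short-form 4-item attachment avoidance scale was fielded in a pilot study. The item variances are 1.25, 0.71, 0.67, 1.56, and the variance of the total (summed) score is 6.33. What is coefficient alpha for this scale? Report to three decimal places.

Σσ²ᵢ = 1.25 + 0.71 + 0.67 + 1.56 = 4.19
α = (k/(k−1))·(1 − Σσ²ᵢ/Var(T)) = (4/3)·(1 − 4.19/6.33) = 0.451

coefficient alpha = 0.451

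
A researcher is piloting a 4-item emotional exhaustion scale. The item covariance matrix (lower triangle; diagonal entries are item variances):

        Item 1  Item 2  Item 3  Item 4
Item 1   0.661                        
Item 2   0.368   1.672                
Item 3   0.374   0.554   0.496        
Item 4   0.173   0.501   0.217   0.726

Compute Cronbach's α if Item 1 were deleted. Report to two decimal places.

Cronbach's α = 0.70

Remaining items: Item 2, Item 3, Item 4 (k = 3).
Σσᵢ² = 1.672 + 0.496 + 0.726 = 2.894
Var(T) = 2.894 + 2 × 1.272 = 5.438
α (item deleted) = (3/2)·(1 − 2.894/5.438) = 0.70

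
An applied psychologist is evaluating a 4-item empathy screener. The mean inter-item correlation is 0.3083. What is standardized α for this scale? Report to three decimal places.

Standardized α = k·r̄ / (1 + (k−1)·r̄) = 4 × 0.3083 / (1 + 3 × 0.3083)
  = 1.2332 / 1.9249 = 0.641

α = 0.641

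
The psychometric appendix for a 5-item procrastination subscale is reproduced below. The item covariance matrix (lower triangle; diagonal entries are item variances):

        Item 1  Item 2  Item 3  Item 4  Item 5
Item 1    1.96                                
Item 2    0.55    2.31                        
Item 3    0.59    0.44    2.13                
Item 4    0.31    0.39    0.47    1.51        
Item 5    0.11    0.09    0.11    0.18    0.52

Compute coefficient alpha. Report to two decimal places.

coefficient alpha = 0.54

sum of item variances = 1.96 + 2.31 + 2.13 + 1.51 + 0.52 = 8.43
Sum of off-diagonal covariances = 3.24
total variance = 8.43 + 2 × 3.24 = 14.91
α = (k/(k−1))·(1 − sum of item variances/total variance) = (5/4)·(1 − 8.43/14.91) = 0.54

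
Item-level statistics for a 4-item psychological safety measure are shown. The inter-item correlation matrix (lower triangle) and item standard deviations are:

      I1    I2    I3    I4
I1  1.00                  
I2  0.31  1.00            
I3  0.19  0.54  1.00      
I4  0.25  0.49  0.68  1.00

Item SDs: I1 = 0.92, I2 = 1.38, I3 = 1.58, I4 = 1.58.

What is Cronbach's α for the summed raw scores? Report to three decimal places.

Σσ²ᵢ = 0.92² + 1.38² + 1.58² + 1.58² = 7.7436
Covariances σ_ij = r_ij · s_i · s_j:
  σ(I1,I2) = 0.31 × 0.92 × 1.38 = 0.3936
  σ(I1,I3) = 0.19 × 0.92 × 1.58 = 0.2762
  σ(I1,I4) = 0.25 × 0.92 × 1.58 = 0.3634
  σ(I2,I3) = 0.54 × 1.38 × 1.58 = 1.1774
  σ(I2,I4) = 0.49 × 1.38 × 1.58 = 1.0684
  σ(I3,I4) = 0.68 × 1.58 × 1.58 = 1.6976
σ²_T = Σσ²ᵢ + 2·Σσ_ij = 7.7436 + 2 × 4.9766 = 17.6968
α = (4/3)·(1 − 7.7436/17.6968) = 0.750

Cronbach's α = 0.750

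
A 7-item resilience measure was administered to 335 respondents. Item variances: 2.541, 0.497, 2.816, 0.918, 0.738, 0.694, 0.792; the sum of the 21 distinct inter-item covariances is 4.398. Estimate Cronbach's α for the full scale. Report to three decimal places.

ΣVar(i) = 2.541 + 0.497 + 2.816 + 0.918 + 0.738 + 0.694 + 0.792 = 8.996
Sum of distinct covariances = 4.398
σ²_total = ΣVar(i) + 2·Σcov = 8.996 + 2 × 4.398 = 17.792
α = (7/6)·(1 − 8.996/17.792) = 0.577

α = 0.577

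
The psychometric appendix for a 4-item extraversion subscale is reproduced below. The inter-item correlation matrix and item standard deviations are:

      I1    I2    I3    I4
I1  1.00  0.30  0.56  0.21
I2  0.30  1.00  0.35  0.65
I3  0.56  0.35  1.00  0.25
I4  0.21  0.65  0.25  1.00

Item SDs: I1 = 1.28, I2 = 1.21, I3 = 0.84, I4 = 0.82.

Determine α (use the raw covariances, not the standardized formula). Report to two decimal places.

α = 0.70

Σσ²ᵢ = 1.28² + 1.21² + 0.84² + 0.82² = 4.4805
Covariances σ_ij = r_ij · s_i · s_j:
  σ(I1,I2) = 0.30 × 1.28 × 1.21 = 0.4646
  σ(I1,I3) = 0.56 × 1.28 × 0.84 = 0.6021
  σ(I1,I4) = 0.21 × 1.28 × 0.82 = 0.2204
  σ(I2,I3) = 0.35 × 1.21 × 0.84 = 0.3557
  σ(I2,I4) = 0.65 × 1.21 × 0.82 = 0.6449
  σ(I3,I4) = 0.25 × 0.84 × 0.82 = 0.1722
σ²_T = Σσ²ᵢ + 2·Σσ_ij = 4.4805 + 2 × 2.4599 = 9.4003
α = (4/3)·(1 − 4.4805/9.4003) = 0.70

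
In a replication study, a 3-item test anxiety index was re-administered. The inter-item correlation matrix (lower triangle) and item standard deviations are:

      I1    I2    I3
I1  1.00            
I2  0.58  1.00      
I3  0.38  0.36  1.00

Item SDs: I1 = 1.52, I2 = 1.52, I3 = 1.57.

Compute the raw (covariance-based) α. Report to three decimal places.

α = 0.701

Σσ²ᵢ = 1.52² + 1.52² + 1.57² = 7.0857
Covariances σ_ij = r_ij · s_i · s_j:
  σ(I1,I2) = 0.58 × 1.52 × 1.52 = 1.3400
  σ(I1,I3) = 0.38 × 1.52 × 1.57 = 0.9068
  σ(I2,I3) = 0.36 × 1.52 × 1.57 = 0.8591
σ²_T = Σσ²ᵢ + 2·Σσ_ij = 7.0857 + 2 × 3.1059 = 13.2975
α = (3/2)·(1 − 7.0857/13.2975) = 0.701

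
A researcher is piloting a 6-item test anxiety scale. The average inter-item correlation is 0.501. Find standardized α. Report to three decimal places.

α = 0.858

Standardized α = k·r̄ / (1 + (k−1)·r̄) = 6 × 0.501 / (1 + 5 × 0.501)
  = 3.0060 / 3.5050 = 0.858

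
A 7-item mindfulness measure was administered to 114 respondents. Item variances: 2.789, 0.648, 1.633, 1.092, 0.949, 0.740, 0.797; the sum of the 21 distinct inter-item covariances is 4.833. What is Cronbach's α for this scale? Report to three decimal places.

ΣVar(i) = 2.789 + 0.648 + 1.633 + 1.092 + 0.949 + 0.740 + 0.797 = 8.648
Sum of distinct covariances = 4.833
σ²_T = ΣVar(i) + 2·Σcov = 8.648 + 2 × 4.833 = 18.314
α = (7/6)·(1 − 8.648/18.314) = 0.616

Cronbach's α = 0.616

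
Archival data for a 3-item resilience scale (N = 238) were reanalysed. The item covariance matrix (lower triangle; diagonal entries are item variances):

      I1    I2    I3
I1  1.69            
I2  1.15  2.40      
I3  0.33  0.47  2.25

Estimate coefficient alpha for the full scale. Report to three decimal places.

α = 0.571

Σσᵢ² = 1.69 + 2.40 + 2.25 = 6.34
Sum of off-diagonal covariances = 1.95
Var(T) = 6.34 + 2 × 1.95 = 10.24
α = (k/(k−1))·(1 − Σσᵢ²/Var(T)) = (3/2)·(1 − 6.34/10.24) = 0.571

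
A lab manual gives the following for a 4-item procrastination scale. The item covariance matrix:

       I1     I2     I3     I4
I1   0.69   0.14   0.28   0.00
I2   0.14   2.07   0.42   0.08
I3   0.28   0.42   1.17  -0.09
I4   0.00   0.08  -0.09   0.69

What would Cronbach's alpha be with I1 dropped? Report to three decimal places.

α = 0.259

Remaining items: I2, I3, I4 (k = 3).
sum of item variances = 2.07 + 1.17 + 0.69 = 3.93
Var(T) = 3.93 + 2 × 0.41 = 4.75
α (item deleted) = (3/2)·(1 − 3.93/4.75) = 0.259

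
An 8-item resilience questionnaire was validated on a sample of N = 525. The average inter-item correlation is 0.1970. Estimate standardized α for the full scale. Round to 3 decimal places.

standardized α = 0.662

Standardized α = k·r̄ / (1 + (k−1)·r̄) = 8 × 0.1970 / (1 + 7 × 0.1970)
  = 1.5760 / 2.3790 = 0.662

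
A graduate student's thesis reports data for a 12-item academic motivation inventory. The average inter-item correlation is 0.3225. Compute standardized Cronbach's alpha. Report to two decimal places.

standardized Cronbach's alpha = 0.85

Standardized α = k·r̄ / (1 + (k−1)·r̄) = 12 × 0.3225 / (1 + 11 × 0.3225)
  = 3.8700 / 4.5475 = 0.85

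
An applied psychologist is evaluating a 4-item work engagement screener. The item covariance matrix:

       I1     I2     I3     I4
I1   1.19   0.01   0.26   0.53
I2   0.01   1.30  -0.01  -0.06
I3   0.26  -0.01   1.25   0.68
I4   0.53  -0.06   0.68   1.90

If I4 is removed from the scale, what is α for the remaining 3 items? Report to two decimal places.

Remaining items: I1, I2, I3 (k = 3).
sum of item variances = 1.19 + 1.30 + 1.25 = 3.74
Var(T) = 3.74 + 2 × 0.26 = 4.26
α (item deleted) = (3/2)·(1 − 3.74/4.26) = 0.18

α = 0.18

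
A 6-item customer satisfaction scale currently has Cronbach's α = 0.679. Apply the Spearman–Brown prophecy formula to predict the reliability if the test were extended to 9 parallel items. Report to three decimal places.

predicted reliability = 0.760

Length factor m = 9/6 = 1.5000
α' = m·α / (1 + (m−1)·α)
   = 9/6 × 0.679 / (1 + (9/6 − 1) × 0.679)
   = 1.0185 / 1.3395 = 0.760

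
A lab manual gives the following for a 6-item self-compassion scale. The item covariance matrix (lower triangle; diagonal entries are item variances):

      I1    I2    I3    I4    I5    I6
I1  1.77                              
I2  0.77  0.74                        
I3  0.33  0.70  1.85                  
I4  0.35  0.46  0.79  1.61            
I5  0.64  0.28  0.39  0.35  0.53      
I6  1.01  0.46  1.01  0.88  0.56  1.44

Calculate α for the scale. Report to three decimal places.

α = 0.832

ΣVar(i) = 1.77 + 0.74 + 1.85 + 1.61 + 0.53 + 1.44 = 7.94
Sum of the distinct covariances = 8.98
σ²_total = 7.94 + 2 × 8.98 = 25.90
α = (k/(k−1))·(1 − ΣVar(i)/σ²_total) = (6/5)·(1 − 7.94/25.90) = 0.832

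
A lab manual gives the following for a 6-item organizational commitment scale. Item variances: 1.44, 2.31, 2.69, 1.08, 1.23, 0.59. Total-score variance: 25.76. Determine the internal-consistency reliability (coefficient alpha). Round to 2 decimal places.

α = 0.76

ΣVar(i) = 1.44 + 2.31 + 2.69 + 1.08 + 1.23 + 0.59 = 9.34
α = (k/(k−1))·(1 − ΣVar(i)/σ²_T) = (6/5)·(1 − 9.34/25.76) = 0.76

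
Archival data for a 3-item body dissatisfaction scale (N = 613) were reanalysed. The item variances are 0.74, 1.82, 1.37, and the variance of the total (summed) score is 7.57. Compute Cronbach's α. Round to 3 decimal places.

α = 0.721

ΣVar(i) = 0.74 + 1.82 + 1.37 = 3.93
α = (k/(k−1))·(1 − ΣVar(i)/σ²_total) = (3/2)·(1 − 3.93/7.57) = 0.721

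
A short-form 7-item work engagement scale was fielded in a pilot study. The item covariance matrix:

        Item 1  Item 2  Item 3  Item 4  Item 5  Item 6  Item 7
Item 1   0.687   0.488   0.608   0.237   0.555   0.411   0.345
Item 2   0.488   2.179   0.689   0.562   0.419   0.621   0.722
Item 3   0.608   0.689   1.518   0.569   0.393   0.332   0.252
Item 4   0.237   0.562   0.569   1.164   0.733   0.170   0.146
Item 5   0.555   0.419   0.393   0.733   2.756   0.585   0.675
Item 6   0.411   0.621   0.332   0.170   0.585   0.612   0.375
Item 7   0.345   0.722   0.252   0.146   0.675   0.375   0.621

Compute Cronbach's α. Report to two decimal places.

Σσ²ᵢ = 0.687 + 2.179 + 1.518 + 1.164 + 2.756 + 0.612 + 0.621 = 9.537
Sum of off-diagonal covariances = 9.887
σ²_T = 9.537 + 2 × 9.887 = 29.311
α = (k/(k−1))·(1 − Σσ²ᵢ/σ²_T) = (7/6)·(1 − 9.537/29.311) = 0.79

Cronbach's α = 0.79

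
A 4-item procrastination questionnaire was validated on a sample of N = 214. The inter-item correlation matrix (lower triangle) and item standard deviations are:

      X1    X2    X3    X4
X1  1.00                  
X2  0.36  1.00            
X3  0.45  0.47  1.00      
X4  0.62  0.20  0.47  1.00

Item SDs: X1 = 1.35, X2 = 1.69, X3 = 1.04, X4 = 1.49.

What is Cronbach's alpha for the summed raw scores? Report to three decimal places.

α = 0.725

Σσ²ᵢ = 1.35² + 1.69² + 1.04² + 1.49² = 7.9803
Covariances σ_ij = r_ij · s_i · s_j:
  σ(X1,X2) = 0.36 × 1.35 × 1.69 = 0.8213
  σ(X1,X3) = 0.45 × 1.35 × 1.04 = 0.6318
  σ(X1,X4) = 0.62 × 1.35 × 1.49 = 1.2471
  σ(X2,X3) = 0.47 × 1.69 × 1.04 = 0.8261
  σ(X2,X4) = 0.20 × 1.69 × 1.49 = 0.5036
  σ(X3,X4) = 0.47 × 1.04 × 1.49 = 0.7283
σ²_T = Σσ²ᵢ + 2·Σσ_ij = 7.9803 + 2 × 4.7582 = 17.4967
α = (4/3)·(1 − 7.9803/17.4967) = 0.725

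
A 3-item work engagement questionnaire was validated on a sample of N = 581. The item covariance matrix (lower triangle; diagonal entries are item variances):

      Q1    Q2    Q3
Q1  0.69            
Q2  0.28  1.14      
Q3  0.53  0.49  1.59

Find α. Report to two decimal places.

sum of item variances = 0.69 + 1.14 + 1.59 = 3.42
Sum of off-diagonal covariances = 1.30
Var(T) = 3.42 + 2 × 1.30 = 6.02
α = (k/(k−1))·(1 − sum of item variances/Var(T)) = (3/2)·(1 − 3.42/6.02) = 0.65

α = 0.65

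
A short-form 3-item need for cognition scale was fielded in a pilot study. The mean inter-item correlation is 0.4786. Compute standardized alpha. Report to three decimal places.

standardized alpha = 0.734

Standardized α = k·r̄ / (1 + (k−1)·r̄) = 3 × 0.4786 / (1 + 2 × 0.4786)
  = 1.4358 / 1.9572 = 0.734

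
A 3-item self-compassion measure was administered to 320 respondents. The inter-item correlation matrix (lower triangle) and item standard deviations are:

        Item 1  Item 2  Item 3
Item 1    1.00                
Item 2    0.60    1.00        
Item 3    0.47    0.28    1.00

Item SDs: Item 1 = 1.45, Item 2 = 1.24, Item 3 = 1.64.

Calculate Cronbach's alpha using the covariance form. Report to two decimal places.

Cronbach's alpha = 0.70

Σσ²ᵢ = 1.45² + 1.24² + 1.64² = 6.3297
Covariances σ_ij = r_ij · s_i · s_j:
  σ(Item 1,Item 2) = 0.60 × 1.45 × 1.24 = 1.0788
  σ(Item 1,Item 3) = 0.47 × 1.45 × 1.64 = 1.1177
  σ(Item 2,Item 3) = 0.28 × 1.24 × 1.64 = 0.5694
σ²_T = Σσ²ᵢ + 2·Σσ_ij = 6.3297 + 2 × 2.7659 = 11.8615
α = (3/2)·(1 − 6.3297/11.8615) = 0.70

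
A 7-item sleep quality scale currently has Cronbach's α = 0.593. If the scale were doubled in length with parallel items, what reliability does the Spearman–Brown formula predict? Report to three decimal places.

predicted reliability = 0.745

Length factor m = 2
α' = m·α / (1 + (m−1)·α)
   = 2 × 0.593 / (1 + (2 − 1) × 0.593)
   = 1.1860 / 1.5930 = 0.745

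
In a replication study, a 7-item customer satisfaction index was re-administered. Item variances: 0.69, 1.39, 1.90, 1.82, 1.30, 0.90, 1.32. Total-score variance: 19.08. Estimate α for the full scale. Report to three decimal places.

α = 0.597

sum of item variances = 0.69 + 1.39 + 1.90 + 1.82 + 1.30 + 0.90 + 1.32 = 9.32
α = (k/(k−1))·(1 − sum of item variances/σ²_T) = (7/6)·(1 − 9.32/19.08) = 0.597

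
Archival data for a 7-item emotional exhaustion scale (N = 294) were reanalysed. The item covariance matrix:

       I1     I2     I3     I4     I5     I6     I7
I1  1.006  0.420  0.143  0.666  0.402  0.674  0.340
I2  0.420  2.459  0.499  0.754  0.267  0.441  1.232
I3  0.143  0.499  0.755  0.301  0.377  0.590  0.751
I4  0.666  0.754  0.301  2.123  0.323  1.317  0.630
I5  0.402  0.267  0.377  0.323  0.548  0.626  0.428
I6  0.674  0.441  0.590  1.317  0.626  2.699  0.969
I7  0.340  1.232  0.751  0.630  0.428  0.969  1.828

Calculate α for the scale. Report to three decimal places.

α = 0.794

ΣVar(i) = 1.006 + 2.459 + 0.755 + 2.123 + 0.548 + 2.699 + 1.828 = 11.418
Sum of off-diagonal covariances = 12.150
Var(T) = 11.418 + 2 × 12.150 = 35.718
α = (k/(k−1))·(1 − ΣVar(i)/Var(T)) = (7/6)·(1 − 11.418/35.718) = 0.794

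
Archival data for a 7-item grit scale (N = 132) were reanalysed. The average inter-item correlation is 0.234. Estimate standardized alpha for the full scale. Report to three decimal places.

α = 0.681

Standardized α = k·r̄ / (1 + (k−1)·r̄) = 7 × 0.234 / (1 + 6 × 0.234)
  = 1.6380 / 2.4040 = 0.681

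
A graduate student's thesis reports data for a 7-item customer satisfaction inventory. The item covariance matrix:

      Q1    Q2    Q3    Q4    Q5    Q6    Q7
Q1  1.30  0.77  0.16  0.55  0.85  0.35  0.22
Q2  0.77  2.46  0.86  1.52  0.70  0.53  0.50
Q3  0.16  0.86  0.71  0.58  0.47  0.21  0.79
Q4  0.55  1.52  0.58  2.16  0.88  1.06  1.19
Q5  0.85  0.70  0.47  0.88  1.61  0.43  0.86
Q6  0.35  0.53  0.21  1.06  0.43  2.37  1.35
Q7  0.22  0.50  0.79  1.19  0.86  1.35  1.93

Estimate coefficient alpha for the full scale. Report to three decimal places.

α = 0.820

Σσ²ᵢ = 1.30 + 2.46 + 0.71 + 2.16 + 1.61 + 2.37 + 1.93 = 12.54
Sum of the distinct covariances = 14.83
Var(T) = 12.54 + 2 × 14.83 = 42.20
α = (k/(k−1))·(1 − Σσ²ᵢ/Var(T)) = (7/6)·(1 − 12.54/42.20) = 0.820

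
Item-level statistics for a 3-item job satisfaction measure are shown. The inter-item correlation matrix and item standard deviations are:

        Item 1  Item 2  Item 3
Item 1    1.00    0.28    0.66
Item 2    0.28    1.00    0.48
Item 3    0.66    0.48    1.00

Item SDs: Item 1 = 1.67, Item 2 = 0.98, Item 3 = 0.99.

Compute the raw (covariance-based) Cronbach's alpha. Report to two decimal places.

α = 0.69

Σσ²ᵢ = 1.67² + 0.98² + 0.99² = 4.7294
Covariances σ_ij = r_ij · s_i · s_j:
  σ(Item 1,Item 2) = 0.28 × 1.67 × 0.98 = 0.4582
  σ(Item 1,Item 3) = 0.66 × 1.67 × 0.99 = 1.0912
  σ(Item 2,Item 3) = 0.48 × 0.98 × 0.99 = 0.4657
σ²_T = Σσ²ᵢ + 2·Σσ_ij = 4.7294 + 2 × 2.0151 = 8.7596
α = (3/2)·(1 − 4.7294/8.7596) = 0.69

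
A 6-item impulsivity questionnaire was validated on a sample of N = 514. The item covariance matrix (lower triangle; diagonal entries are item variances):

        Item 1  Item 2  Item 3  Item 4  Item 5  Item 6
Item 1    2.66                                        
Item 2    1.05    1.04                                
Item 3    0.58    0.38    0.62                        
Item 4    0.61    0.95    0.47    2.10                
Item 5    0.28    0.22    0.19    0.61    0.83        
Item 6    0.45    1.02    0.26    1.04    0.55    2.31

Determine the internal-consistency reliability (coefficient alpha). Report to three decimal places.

sum of item variances = 2.66 + 1.04 + 0.62 + 2.10 + 0.83 + 2.31 = 9.56
Sum of the distinct covariances = 8.66
σ²_T = 9.56 + 2 × 8.66 = 26.88
α = (k/(k−1))·(1 − sum of item variances/σ²_T) = (6/5)·(1 − 9.56/26.88) = 0.773

α = 0.773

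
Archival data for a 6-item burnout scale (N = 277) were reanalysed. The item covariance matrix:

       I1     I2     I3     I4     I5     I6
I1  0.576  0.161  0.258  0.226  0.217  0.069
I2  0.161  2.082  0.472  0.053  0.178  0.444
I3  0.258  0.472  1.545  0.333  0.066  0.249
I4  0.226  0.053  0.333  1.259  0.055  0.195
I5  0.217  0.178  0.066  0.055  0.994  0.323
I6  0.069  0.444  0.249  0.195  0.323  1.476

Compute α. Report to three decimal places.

α = 0.545

Σσᵢ² = 0.576 + 2.082 + 1.545 + 1.259 + 0.994 + 1.476 = 7.932
Sum of off-diagonal covariances = 3.299
Var(T) = 7.932 + 2 × 3.299 = 14.530
α = (k/(k−1))·(1 − Σσᵢ²/Var(T)) = (6/5)·(1 − 7.932/14.530) = 0.545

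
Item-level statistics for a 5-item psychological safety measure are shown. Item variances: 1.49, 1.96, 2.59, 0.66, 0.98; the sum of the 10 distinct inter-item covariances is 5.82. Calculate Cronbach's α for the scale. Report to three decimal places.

ΣVar(i) = 1.49 + 1.96 + 2.59 + 0.66 + 0.98 = 7.68
Sum of distinct covariances = 5.82
total variance = ΣVar(i) + 2·Σcov = 7.68 + 2 × 5.82 = 19.32
α = (5/4)·(1 − 7.68/19.32) = 0.753

Cronbach's α = 0.753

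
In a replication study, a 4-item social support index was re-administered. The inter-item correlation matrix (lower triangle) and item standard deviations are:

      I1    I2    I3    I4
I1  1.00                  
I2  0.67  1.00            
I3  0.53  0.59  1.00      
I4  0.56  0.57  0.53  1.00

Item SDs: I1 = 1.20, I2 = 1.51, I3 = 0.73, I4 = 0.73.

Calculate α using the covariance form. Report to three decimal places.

Σσ²ᵢ = 1.20² + 1.51² + 0.73² + 0.73² = 4.7859
Covariances σ_ij = r_ij · s_i · s_j:
  σ(I1,I2) = 0.67 × 1.20 × 1.51 = 1.2140
  σ(I1,I3) = 0.53 × 1.20 × 0.73 = 0.4643
  σ(I1,I4) = 0.56 × 1.20 × 0.73 = 0.4906
  σ(I2,I3) = 0.59 × 1.51 × 0.73 = 0.6504
  σ(I2,I4) = 0.57 × 1.51 × 0.73 = 0.6283
  σ(I3,I4) = 0.53 × 0.73 × 0.73 = 0.2824
σ²_T = Σσ²ᵢ + 2·Σσ_ij = 4.7859 + 2 × 3.7300 = 12.2459
α = (4/3)·(1 − 4.7859/12.2459) = 0.812

α = 0.812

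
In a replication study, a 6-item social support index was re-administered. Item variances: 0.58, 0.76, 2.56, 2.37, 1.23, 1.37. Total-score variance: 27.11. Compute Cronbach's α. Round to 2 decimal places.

sum of item variances = 0.58 + 0.76 + 2.56 + 2.37 + 1.23 + 1.37 = 8.87
α = (k/(k−1))·(1 − sum of item variances/Var(T)) = (6/5)·(1 − 8.87/27.11) = 0.81

Cronbach's α = 0.81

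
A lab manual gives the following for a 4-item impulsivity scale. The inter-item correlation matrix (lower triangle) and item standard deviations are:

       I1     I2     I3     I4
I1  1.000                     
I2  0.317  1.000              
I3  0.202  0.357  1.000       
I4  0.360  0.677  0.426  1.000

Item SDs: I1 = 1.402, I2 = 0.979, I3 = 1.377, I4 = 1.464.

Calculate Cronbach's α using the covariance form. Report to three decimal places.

Σσ²ᵢ = 1.402² + 0.979² + 1.377² + 1.464² = 6.9635
Covariances σ_ij = r_ij · s_i · s_j:
  σ(I1,I2) = 0.317 × 1.402 × 0.979 = 0.4351
  σ(I1,I3) = 0.202 × 1.402 × 1.377 = 0.3900
  σ(I1,I4) = 0.360 × 1.402 × 1.464 = 0.7389
  σ(I2,I3) = 0.357 × 0.979 × 1.377 = 0.4813
  σ(I2,I4) = 0.677 × 0.979 × 1.464 = 0.9703
  σ(I3,I4) = 0.426 × 1.377 × 1.464 = 0.8588
σ²_T = Σσ²ᵢ + 2·Σσ_ij = 6.9635 + 2 × 3.8744 = 14.7123
α = (4/3)·(1 − 6.9635/14.7123) = 0.702

α = 0.702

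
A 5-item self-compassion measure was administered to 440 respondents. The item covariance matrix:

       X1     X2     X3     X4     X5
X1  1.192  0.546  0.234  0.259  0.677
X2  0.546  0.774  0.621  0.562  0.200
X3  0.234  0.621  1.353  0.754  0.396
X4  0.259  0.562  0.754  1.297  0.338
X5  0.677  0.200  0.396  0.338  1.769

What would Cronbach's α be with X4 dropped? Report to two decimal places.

Cronbach's α = 0.68

Remaining items: X1, X2, X3, X5 (k = 4).
Σσ²ᵢ = 1.192 + 0.774 + 1.353 + 1.769 = 5.088
σ²_total = 5.088 + 2 × 2.674 = 10.436
α (item deleted) = (4/3)·(1 − 5.088/10.436) = 0.68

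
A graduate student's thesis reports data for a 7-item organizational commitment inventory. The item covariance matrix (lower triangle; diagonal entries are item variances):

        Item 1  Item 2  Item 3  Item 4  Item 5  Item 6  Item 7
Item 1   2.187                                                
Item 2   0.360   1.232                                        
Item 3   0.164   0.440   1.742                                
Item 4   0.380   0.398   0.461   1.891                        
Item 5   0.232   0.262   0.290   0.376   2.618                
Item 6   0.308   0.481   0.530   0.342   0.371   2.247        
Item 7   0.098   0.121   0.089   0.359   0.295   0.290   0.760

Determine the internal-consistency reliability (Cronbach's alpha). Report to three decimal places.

α = 0.597

Σσ²ᵢ = 2.187 + 1.232 + 1.742 + 1.891 + 2.618 + 2.247 + 0.760 = 12.677
Σ_{i<j} σ_ij = 6.647
total variance = 12.677 + 2 × 6.647 = 25.971
α = (k/(k−1))·(1 − Σσ²ᵢ/total variance) = (7/6)·(1 − 12.677/25.971) = 0.597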